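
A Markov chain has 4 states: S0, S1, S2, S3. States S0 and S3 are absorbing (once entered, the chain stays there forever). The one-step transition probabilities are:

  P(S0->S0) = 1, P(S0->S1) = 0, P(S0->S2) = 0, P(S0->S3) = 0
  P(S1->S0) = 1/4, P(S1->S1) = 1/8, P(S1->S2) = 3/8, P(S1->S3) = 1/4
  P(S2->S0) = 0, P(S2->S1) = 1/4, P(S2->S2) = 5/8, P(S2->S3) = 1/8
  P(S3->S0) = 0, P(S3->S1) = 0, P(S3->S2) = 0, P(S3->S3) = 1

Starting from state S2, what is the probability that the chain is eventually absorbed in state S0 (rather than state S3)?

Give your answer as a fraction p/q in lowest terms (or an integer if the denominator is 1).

Let a_i = P(absorbed in S0 | start in state i).
Boundary conditions: a_S0 = 1, a_S3 = 0.
For each transient state i, a_i = sum_j P(i->j) * a_j:
  a_S1 = 1/4*a_S0 + 1/8*a_S1 + 3/8*a_S2 + 1/4*a_S3
  a_S2 = 0*a_S0 + 1/4*a_S1 + 5/8*a_S2 + 1/8*a_S3

Substituting a_S0 = 1 and a_S3 = 0, rearrange to (I - Q) a = r where r[i] = P(i -> S0):
  [7/8, -3/8] . (a_S1, a_S2) = 1/4
  [-1/4, 3/8] . (a_S1, a_S2) = 0

Solving yields:
  a_S1 = 2/5
  a_S2 = 4/15

Starting state is S2, so the absorption probability is a_S2 = 4/15.

Answer: 4/15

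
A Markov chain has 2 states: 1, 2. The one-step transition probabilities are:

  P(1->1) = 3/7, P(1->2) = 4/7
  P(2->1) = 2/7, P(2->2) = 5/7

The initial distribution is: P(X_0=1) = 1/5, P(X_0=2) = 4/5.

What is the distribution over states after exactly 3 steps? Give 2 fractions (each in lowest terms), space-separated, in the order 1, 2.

Answer: 571/1715 1144/1715

Derivation:
Propagating the distribution step by step (d_{t+1} = d_t * P):
d_0 = (1=1/5, 2=4/5)
  d_1[1] = 1/5*3/7 + 4/5*2/7 = 11/35
  d_1[2] = 1/5*4/7 + 4/5*5/7 = 24/35
d_1 = (1=11/35, 2=24/35)
  d_2[1] = 11/35*3/7 + 24/35*2/7 = 81/245
  d_2[2] = 11/35*4/7 + 24/35*5/7 = 164/245
d_2 = (1=81/245, 2=164/245)
  d_3[1] = 81/245*3/7 + 164/245*2/7 = 571/1715
  d_3[2] = 81/245*4/7 + 164/245*5/7 = 1144/1715
d_3 = (1=571/1715, 2=1144/1715)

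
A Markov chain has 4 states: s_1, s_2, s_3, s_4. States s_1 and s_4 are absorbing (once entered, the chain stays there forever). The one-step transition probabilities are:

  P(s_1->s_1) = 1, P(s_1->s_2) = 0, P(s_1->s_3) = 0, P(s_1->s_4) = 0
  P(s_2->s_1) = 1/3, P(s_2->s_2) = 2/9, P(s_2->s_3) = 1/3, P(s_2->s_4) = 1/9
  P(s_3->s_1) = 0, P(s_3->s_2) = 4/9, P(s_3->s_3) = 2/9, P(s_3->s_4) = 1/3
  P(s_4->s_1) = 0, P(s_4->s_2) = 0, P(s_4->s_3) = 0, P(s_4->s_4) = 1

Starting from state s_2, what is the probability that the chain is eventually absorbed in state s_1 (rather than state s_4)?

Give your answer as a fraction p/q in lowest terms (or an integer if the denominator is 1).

Let a_i = P(absorbed in s_1 | start in state i).
Boundary conditions: a_s_1 = 1, a_s_4 = 0.
For each transient state i, a_i = sum_j P(i->j) * a_j:
  a_s_2 = 1/3*a_s_1 + 2/9*a_s_2 + 1/3*a_s_3 + 1/9*a_s_4
  a_s_3 = 0*a_s_1 + 4/9*a_s_2 + 2/9*a_s_3 + 1/3*a_s_4

Substituting a_s_1 = 1 and a_s_4 = 0, rearrange to (I - Q) a = r where r[i] = P(i -> s_1):
  [7/9, -1/3] . (a_s_2, a_s_3) = 1/3
  [-4/9, 7/9] . (a_s_2, a_s_3) = 0

Solving yields:
  a_s_2 = 21/37
  a_s_3 = 12/37

Starting state is s_2, so the absorption probability is a_s_2 = 21/37.

Answer: 21/37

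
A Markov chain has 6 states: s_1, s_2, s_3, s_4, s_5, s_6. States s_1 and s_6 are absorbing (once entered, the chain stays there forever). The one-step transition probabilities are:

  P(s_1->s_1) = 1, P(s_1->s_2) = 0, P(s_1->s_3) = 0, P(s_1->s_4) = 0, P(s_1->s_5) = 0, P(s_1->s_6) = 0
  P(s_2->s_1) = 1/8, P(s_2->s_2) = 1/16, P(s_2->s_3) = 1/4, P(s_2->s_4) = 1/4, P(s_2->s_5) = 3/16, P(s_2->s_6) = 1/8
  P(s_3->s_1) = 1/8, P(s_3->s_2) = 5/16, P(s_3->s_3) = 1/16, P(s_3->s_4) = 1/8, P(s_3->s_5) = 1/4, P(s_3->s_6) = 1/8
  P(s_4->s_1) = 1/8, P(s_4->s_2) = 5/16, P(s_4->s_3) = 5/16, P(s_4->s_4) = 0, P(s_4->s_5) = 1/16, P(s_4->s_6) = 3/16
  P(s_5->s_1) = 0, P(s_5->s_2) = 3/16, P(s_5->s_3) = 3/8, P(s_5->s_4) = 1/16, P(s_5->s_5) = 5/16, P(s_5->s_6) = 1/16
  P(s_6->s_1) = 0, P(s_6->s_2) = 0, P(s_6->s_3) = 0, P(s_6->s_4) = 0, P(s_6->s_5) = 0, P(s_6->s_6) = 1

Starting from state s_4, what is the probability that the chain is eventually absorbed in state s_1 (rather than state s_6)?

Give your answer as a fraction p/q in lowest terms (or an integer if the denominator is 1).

Answer: 7858/18223

Derivation:
Let a_i = P(absorbed in s_1 | start in state i).
Boundary conditions: a_s_1 = 1, a_s_6 = 0.
For each transient state i, a_i = sum_j P(i->j) * a_j:
  a_s_2 = 1/8*a_s_1 + 1/16*a_s_2 + 1/4*a_s_3 + 1/4*a_s_4 + 3/16*a_s_5 + 1/8*a_s_6
  a_s_3 = 1/8*a_s_1 + 5/16*a_s_2 + 1/16*a_s_3 + 1/8*a_s_4 + 1/4*a_s_5 + 1/8*a_s_6
  a_s_4 = 1/8*a_s_1 + 5/16*a_s_2 + 5/16*a_s_3 + 0*a_s_4 + 1/16*a_s_5 + 3/16*a_s_6
  a_s_5 = 0*a_s_1 + 3/16*a_s_2 + 3/8*a_s_3 + 1/16*a_s_4 + 5/16*a_s_5 + 1/16*a_s_6

Substituting a_s_1 = 1 and a_s_6 = 0, rearrange to (I - Q) a = r where r[i] = P(i -> s_1):
  [15/16, -1/4, -1/4, -3/16] . (a_s_2, a_s_3, a_s_4, a_s_5) = 1/8
  [-5/16, 15/16, -1/8, -1/4] . (a_s_2, a_s_3, a_s_4, a_s_5) = 1/8
  [-5/16, -5/16, 1, -1/16] . (a_s_2, a_s_3, a_s_4, a_s_5) = 1/8
  [-3/16, -3/8, -1/16, 11/16] . (a_s_2, a_s_3, a_s_4, a_s_5) = 0

Solving yields:
  a_s_2 = 8190/18223
  a_s_3 = 8184/18223
  a_s_4 = 7858/18223
  a_s_5 = 7412/18223

Starting state is s_4, so the absorption probability is a_s_4 = 7858/18223.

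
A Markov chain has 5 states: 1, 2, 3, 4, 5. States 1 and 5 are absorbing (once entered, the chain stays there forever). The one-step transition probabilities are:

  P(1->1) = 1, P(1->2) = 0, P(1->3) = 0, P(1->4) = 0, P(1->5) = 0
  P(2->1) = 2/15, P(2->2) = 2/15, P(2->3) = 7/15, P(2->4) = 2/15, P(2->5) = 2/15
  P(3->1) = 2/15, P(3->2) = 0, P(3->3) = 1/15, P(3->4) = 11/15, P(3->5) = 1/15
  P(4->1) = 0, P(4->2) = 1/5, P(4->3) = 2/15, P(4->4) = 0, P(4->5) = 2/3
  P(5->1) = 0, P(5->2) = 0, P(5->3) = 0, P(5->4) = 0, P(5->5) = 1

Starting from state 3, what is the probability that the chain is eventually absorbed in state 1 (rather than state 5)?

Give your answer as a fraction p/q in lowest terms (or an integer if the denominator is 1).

Answer: 444/2129

Derivation:
Let a_i = P(absorbed in 1 | start in state i).
Boundary conditions: a_1 = 1, a_5 = 0.
For each transient state i, a_i = sum_j P(i->j) * a_j:
  a_2 = 2/15*a_1 + 2/15*a_2 + 7/15*a_3 + 2/15*a_4 + 2/15*a_5
  a_3 = 2/15*a_1 + 0*a_2 + 1/15*a_3 + 11/15*a_4 + 1/15*a_5
  a_4 = 0*a_1 + 1/5*a_2 + 2/15*a_3 + 0*a_4 + 2/3*a_5

Substituting a_1 = 1 and a_5 = 0, rearrange to (I - Q) a = r where r[i] = P(i -> 1):
  [13/15, -7/15, -2/15] . (a_2, a_3, a_4) = 2/15
  [0, 14/15, -11/15] . (a_2, a_3, a_4) = 2/15
  [-1/5, -2/15, 1] . (a_2, a_3, a_4) = 0

Solving yields:
  a_2 = 594/2129
  a_3 = 444/2129
  a_4 = 178/2129

Starting state is 3, so the absorption probability is a_3 = 444/2129.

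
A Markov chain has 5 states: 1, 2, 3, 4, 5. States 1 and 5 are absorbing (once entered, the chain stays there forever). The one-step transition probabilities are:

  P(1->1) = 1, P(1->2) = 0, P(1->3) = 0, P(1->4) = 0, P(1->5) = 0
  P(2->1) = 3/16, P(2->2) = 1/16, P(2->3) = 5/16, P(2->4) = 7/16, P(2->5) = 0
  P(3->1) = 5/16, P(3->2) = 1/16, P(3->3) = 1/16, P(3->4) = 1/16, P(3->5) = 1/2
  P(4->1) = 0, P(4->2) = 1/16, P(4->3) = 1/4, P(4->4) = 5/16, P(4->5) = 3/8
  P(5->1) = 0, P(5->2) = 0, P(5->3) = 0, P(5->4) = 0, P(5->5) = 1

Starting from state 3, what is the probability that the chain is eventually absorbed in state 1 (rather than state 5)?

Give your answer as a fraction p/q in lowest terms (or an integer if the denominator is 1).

Let a_i = P(absorbed in 1 | start in state i).
Boundary conditions: a_1 = 1, a_5 = 0.
For each transient state i, a_i = sum_j P(i->j) * a_j:
  a_2 = 3/16*a_1 + 1/16*a_2 + 5/16*a_3 + 7/16*a_4 + 0*a_5
  a_3 = 5/16*a_1 + 1/16*a_2 + 1/16*a_3 + 1/16*a_4 + 1/2*a_5
  a_4 = 0*a_1 + 1/16*a_2 + 1/4*a_3 + 5/16*a_4 + 3/8*a_5

Substituting a_1 = 1 and a_5 = 0, rearrange to (I - Q) a = r where r[i] = P(i -> 1):
  [15/16, -5/16, -7/16] . (a_2, a_3, a_4) = 3/16
  [-1/16, 15/16, -1/16] . (a_2, a_3, a_4) = 5/16
  [-1/16, -1/4, 11/16] . (a_2, a_3, a_4) = 0

Solving yields:
  a_2 = 449/1111
  a_3 = 413/1111
  a_4 = 191/1111

Starting state is 3, so the absorption probability is a_3 = 413/1111.

Answer: 413/1111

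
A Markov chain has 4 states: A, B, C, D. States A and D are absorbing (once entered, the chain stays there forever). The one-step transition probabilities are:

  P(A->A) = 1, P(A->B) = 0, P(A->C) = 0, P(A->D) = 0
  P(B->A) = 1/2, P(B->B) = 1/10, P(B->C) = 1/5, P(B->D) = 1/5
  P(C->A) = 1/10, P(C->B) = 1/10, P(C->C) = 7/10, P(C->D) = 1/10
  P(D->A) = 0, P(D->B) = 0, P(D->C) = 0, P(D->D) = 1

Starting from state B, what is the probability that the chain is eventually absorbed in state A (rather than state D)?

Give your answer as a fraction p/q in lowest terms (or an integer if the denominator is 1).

Let a_i = P(absorbed in A | start in state i).
Boundary conditions: a_A = 1, a_D = 0.
For each transient state i, a_i = sum_j P(i->j) * a_j:
  a_B = 1/2*a_A + 1/10*a_B + 1/5*a_C + 1/5*a_D
  a_C = 1/10*a_A + 1/10*a_B + 7/10*a_C + 1/10*a_D

Substituting a_A = 1 and a_D = 0, rearrange to (I - Q) a = r where r[i] = P(i -> A):
  [9/10, -1/5] . (a_B, a_C) = 1/2
  [-1/10, 3/10] . (a_B, a_C) = 1/10

Solving yields:
  a_B = 17/25
  a_C = 14/25

Starting state is B, so the absorption probability is a_B = 17/25.

Answer: 17/25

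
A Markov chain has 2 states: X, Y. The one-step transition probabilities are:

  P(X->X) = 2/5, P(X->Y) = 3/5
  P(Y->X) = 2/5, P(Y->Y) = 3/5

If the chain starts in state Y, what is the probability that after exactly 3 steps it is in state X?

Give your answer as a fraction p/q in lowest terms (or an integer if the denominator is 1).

Computing P^3 by repeated multiplication:
P^1 =
  X: [2/5, 3/5]
  Y: [2/5, 3/5]
P^2 =
  X: [2/5, 3/5]
  Y: [2/5, 3/5]
P^3 =
  X: [2/5, 3/5]
  Y: [2/5, 3/5]

(P^3)[Y -> X] = 2/5

Answer: 2/5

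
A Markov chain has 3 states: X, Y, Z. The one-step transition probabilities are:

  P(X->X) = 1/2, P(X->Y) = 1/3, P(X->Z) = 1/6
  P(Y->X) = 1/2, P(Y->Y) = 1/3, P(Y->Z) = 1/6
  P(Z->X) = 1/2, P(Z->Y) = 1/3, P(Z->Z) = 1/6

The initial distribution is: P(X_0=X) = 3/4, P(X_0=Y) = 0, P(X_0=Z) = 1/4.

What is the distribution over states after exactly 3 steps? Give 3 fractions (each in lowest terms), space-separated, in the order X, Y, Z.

Answer: 1/2 1/3 1/6

Derivation:
Propagating the distribution step by step (d_{t+1} = d_t * P):
d_0 = (X=3/4, Y=0, Z=1/4)
  d_1[X] = 3/4*1/2 + 0*1/2 + 1/4*1/2 = 1/2
  d_1[Y] = 3/4*1/3 + 0*1/3 + 1/4*1/3 = 1/3
  d_1[Z] = 3/4*1/6 + 0*1/6 + 1/4*1/6 = 1/6
d_1 = (X=1/2, Y=1/3, Z=1/6)
  d_2[X] = 1/2*1/2 + 1/3*1/2 + 1/6*1/2 = 1/2
  d_2[Y] = 1/2*1/3 + 1/3*1/3 + 1/6*1/3 = 1/3
  d_2[Z] = 1/2*1/6 + 1/3*1/6 + 1/6*1/6 = 1/6
d_2 = (X=1/2, Y=1/3, Z=1/6)
  d_3[X] = 1/2*1/2 + 1/3*1/2 + 1/6*1/2 = 1/2
  d_3[Y] = 1/2*1/3 + 1/3*1/3 + 1/6*1/3 = 1/3
  d_3[Z] = 1/2*1/6 + 1/3*1/6 + 1/6*1/6 = 1/6
d_3 = (X=1/2, Y=1/3, Z=1/6)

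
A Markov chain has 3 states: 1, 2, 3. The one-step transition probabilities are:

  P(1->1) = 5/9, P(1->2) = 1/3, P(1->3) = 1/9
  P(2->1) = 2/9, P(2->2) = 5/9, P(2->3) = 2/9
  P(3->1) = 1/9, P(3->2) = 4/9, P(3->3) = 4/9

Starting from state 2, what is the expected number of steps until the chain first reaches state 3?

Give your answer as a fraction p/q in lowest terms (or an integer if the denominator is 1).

Let h_i = expected steps to first reach 3 from state i.
Boundary: h_3 = 0.
First-step equations for the other states:
  h_1 = 1 + 5/9*h_1 + 1/3*h_2 + 1/9*h_3
  h_2 = 1 + 2/9*h_1 + 5/9*h_2 + 2/9*h_3

Substituting h_3 = 0 and rearranging gives the linear system (I - Q) h = 1:
  [4/9, -1/3] . (h_1, h_2) = 1
  [-2/9, 4/9] . (h_1, h_2) = 1

Solving yields:
  h_1 = 63/10
  h_2 = 27/5

Starting state is 2, so the expected hitting time is h_2 = 27/5.

Answer: 27/5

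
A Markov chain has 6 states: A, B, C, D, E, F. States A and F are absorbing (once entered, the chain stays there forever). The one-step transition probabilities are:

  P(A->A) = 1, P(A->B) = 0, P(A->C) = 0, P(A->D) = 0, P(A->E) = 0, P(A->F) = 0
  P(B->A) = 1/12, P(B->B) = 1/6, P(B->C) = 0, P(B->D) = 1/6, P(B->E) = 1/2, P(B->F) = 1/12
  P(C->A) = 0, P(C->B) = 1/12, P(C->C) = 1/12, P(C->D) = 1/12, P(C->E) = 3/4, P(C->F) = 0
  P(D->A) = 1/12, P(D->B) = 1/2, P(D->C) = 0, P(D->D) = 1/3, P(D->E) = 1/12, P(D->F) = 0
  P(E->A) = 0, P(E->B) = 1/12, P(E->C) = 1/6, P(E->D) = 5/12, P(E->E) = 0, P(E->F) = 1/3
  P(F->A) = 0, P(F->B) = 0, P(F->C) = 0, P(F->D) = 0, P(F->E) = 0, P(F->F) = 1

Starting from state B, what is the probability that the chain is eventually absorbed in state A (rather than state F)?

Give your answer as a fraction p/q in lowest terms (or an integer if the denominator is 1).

Let a_i = P(absorbed in A | start in state i).
Boundary conditions: a_A = 1, a_F = 0.
For each transient state i, a_i = sum_j P(i->j) * a_j:
  a_B = 1/12*a_A + 1/6*a_B + 0*a_C + 1/6*a_D + 1/2*a_E + 1/12*a_F
  a_C = 0*a_A + 1/12*a_B + 1/12*a_C + 1/12*a_D + 3/4*a_E + 0*a_F
  a_D = 1/12*a_A + 1/2*a_B + 0*a_C + 1/3*a_D + 1/12*a_E + 0*a_F
  a_E = 0*a_A + 1/12*a_B + 1/6*a_C + 5/12*a_D + 0*a_E + 1/3*a_F

Substituting a_A = 1 and a_F = 0, rearrange to (I - Q) a = r where r[i] = P(i -> A):
  [5/6, 0, -1/6, -1/2] . (a_B, a_C, a_D, a_E) = 1/12
  [-1/12, 11/12, -1/12, -3/4] . (a_B, a_C, a_D, a_E) = 0
  [-1/2, 0, 2/3, -1/12] . (a_B, a_C, a_D, a_E) = 1/12
  [-1/12, -1/6, -5/12, 1] . (a_B, a_C, a_D, a_E) = 0

Solving yields:
  a_B = 285/896
  a_C = 571/2240
  a_D = 1759/4480
  a_E = 521/2240

Starting state is B, so the absorption probability is a_B = 285/896.

Answer: 285/896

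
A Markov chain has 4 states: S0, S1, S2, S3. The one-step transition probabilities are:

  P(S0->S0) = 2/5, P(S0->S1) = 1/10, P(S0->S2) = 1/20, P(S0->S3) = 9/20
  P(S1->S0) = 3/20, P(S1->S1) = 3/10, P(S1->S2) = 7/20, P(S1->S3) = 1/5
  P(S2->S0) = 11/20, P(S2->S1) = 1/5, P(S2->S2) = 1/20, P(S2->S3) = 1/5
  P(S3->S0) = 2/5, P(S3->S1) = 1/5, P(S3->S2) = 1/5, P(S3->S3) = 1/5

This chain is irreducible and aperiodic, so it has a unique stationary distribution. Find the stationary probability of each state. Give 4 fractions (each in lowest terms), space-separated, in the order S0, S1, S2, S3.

Answer: 1552/4115 742/4115 122/823 1211/4115

Derivation:
The stationary distribution satisfies pi = pi * P, i.e.:
  pi_S0 = 2/5*pi_S0 + 3/20*pi_S1 + 11/20*pi_S2 + 2/5*pi_S3
  pi_S1 = 1/10*pi_S0 + 3/10*pi_S1 + 1/5*pi_S2 + 1/5*pi_S3
  pi_S2 = 1/20*pi_S0 + 7/20*pi_S1 + 1/20*pi_S2 + 1/5*pi_S3
  pi_S3 = 9/20*pi_S0 + 1/5*pi_S1 + 1/5*pi_S2 + 1/5*pi_S3
with normalization: pi_S0 + pi_S1 + pi_S2 + pi_S3 = 1.

Using the first 3 balance equations plus normalization, the linear system A*pi = b is:
  [-3/5, 3/20, 11/20, 2/5] . pi = 0
  [1/10, -7/10, 1/5, 1/5] . pi = 0
  [1/20, 7/20, -19/20, 1/5] . pi = 0
  [1, 1, 1, 1] . pi = 1

Solving yields:
  pi_S0 = 1552/4115
  pi_S1 = 742/4115
  pi_S2 = 122/823
  pi_S3 = 1211/4115

Verification (pi * P):
  1552/4115*2/5 + 742/4115*3/20 + 122/823*11/20 + 1211/4115*2/5 = 1552/4115 = pi_S0  (ok)
  1552/4115*1/10 + 742/4115*3/10 + 122/823*1/5 + 1211/4115*1/5 = 742/4115 = pi_S1  (ok)
  1552/4115*1/20 + 742/4115*7/20 + 122/823*1/20 + 1211/4115*1/5 = 122/823 = pi_S2  (ok)
  1552/4115*9/20 + 742/4115*1/5 + 122/823*1/5 + 1211/4115*1/5 = 1211/4115 = pi_S3  (ok)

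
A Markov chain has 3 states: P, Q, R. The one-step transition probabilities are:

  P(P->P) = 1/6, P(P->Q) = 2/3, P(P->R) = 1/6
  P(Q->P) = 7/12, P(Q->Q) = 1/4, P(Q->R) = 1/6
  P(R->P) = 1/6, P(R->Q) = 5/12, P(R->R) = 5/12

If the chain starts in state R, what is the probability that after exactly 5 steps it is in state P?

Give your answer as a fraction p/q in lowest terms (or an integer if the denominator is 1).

Computing P^5 by repeated multiplication:
P^1 =
  P: [1/6, 2/3, 1/6]
  Q: [7/12, 1/4, 1/6]
  R: [1/6, 5/12, 5/12]
P^2 =
  P: [4/9, 25/72, 5/24]
  Q: [13/48, 25/48, 5/24]
  R: [49/144, 7/18, 13/48]
P^3 =
  P: [269/864, 203/432, 7/32]
  Q: [221/576, 229/576, 7/32]
  R: [71/216, 755/1728, 15/64]
P^4 =
  P: [1879/5184, 4315/10368, 85/384]
  Q: [2297/6912, 3085/6912, 85/384]
  R: [7231/20736, 4417/10368, 173/768]
P^5 =
  P: [42311/124416, 13621/31104, 341/1536]
  Q: [29249/82944, 35281/82944, 341/1536]
  R: [42821/124416, 107705/248832, 685/3072]

(P^5)[R -> P] = 42821/124416

Answer: 42821/124416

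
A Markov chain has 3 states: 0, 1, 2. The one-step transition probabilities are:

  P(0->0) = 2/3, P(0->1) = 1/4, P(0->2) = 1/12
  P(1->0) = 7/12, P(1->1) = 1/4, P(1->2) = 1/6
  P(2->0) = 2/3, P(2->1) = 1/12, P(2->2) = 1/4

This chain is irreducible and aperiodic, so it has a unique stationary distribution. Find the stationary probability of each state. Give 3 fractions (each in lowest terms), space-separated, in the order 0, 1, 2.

The stationary distribution satisfies pi = pi * P, i.e.:
  pi_0 = 2/3*pi_0 + 7/12*pi_1 + 2/3*pi_2
  pi_1 = 1/4*pi_0 + 1/4*pi_1 + 1/12*pi_2
  pi_2 = 1/12*pi_0 + 1/6*pi_1 + 1/4*pi_2
with normalization: pi_0 + pi_1 + pi_2 = 1.

Using the first 2 balance equations plus normalization, the linear system A*pi = b is:
  [-1/3, 7/12, 2/3] . pi = 0
  [1/4, -3/4, 1/12] . pi = 0
  [1, 1, 1] . pi = 1

Solving yields:
  pi_0 = 79/122
  pi_1 = 14/61
  pi_2 = 15/122

Verification (pi * P):
  79/122*2/3 + 14/61*7/12 + 15/122*2/3 = 79/122 = pi_0  (ok)
  79/122*1/4 + 14/61*1/4 + 15/122*1/12 = 14/61 = pi_1  (ok)
  79/122*1/12 + 14/61*1/6 + 15/122*1/4 = 15/122 = pi_2  (ok)

Answer: 79/122 14/61 15/122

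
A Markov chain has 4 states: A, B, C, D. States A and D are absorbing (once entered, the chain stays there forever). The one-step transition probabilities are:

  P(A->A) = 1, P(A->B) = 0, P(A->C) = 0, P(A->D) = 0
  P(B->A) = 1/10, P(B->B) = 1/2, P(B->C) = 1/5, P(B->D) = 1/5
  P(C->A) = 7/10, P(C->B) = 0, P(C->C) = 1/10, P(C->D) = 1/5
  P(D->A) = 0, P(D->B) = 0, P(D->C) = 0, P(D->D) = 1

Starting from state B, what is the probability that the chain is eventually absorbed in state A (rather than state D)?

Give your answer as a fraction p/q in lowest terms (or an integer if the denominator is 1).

Answer: 23/45

Derivation:
Let a_i = P(absorbed in A | start in state i).
Boundary conditions: a_A = 1, a_D = 0.
For each transient state i, a_i = sum_j P(i->j) * a_j:
  a_B = 1/10*a_A + 1/2*a_B + 1/5*a_C + 1/5*a_D
  a_C = 7/10*a_A + 0*a_B + 1/10*a_C + 1/5*a_D

Substituting a_A = 1 and a_D = 0, rearrange to (I - Q) a = r where r[i] = P(i -> A):
  [1/2, -1/5] . (a_B, a_C) = 1/10
  [0, 9/10] . (a_B, a_C) = 7/10

Solving yields:
  a_B = 23/45
  a_C = 7/9

Starting state is B, so the absorption probability is a_B = 23/45.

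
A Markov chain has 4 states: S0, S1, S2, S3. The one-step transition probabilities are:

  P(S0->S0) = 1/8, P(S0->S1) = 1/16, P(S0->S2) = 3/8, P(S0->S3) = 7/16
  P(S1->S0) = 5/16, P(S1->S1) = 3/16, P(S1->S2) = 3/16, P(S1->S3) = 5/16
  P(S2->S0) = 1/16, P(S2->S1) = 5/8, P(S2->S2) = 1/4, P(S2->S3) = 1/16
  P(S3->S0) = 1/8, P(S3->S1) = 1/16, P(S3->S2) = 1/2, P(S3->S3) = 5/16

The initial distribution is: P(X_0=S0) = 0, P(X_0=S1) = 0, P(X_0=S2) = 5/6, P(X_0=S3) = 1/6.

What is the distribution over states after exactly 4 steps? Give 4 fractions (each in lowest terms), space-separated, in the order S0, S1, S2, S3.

Answer: 59053/393216 17853/65536 127519/393216 49763/196608

Derivation:
Propagating the distribution step by step (d_{t+1} = d_t * P):
d_0 = (S0=0, S1=0, S2=5/6, S3=1/6)
  d_1[S0] = 0*1/8 + 0*5/16 + 5/6*1/16 + 1/6*1/8 = 7/96
  d_1[S1] = 0*1/16 + 0*3/16 + 5/6*5/8 + 1/6*1/16 = 17/32
  d_1[S2] = 0*3/8 + 0*3/16 + 5/6*1/4 + 1/6*1/2 = 7/24
  d_1[S3] = 0*7/16 + 0*5/16 + 5/6*1/16 + 1/6*5/16 = 5/48
d_1 = (S0=7/96, S1=17/32, S2=7/24, S3=5/48)
  d_2[S0] = 7/96*1/8 + 17/32*5/16 + 7/24*1/16 + 5/48*1/8 = 317/1536
  d_2[S1] = 7/96*1/16 + 17/32*3/16 + 7/24*5/8 + 5/48*1/16 = 75/256
  d_2[S2] = 7/96*3/8 + 17/32*3/16 + 7/24*1/4 + 5/48*1/2 = 129/512
  d_2[S3] = 7/96*7/16 + 17/32*5/16 + 7/24*1/16 + 5/48*5/16 = 191/768
d_2 = (S0=317/1536, S1=75/256, S2=129/512, S3=191/768)
  d_3[S0] = 317/1536*1/8 + 75/256*5/16 + 129/512*1/16 + 191/768*1/8 = 1345/8192
  d_3[S1] = 317/1536*1/16 + 75/256*3/16 + 129/512*5/8 + 191/768*1/16 = 1973/8192
  d_3[S2] = 317/1536*3/8 + 75/256*3/16 + 129/512*1/4 + 191/768*1/2 = 491/1536
  d_3[S3] = 317/1536*7/16 + 75/256*5/16 + 129/512*1/16 + 191/768*5/16 = 3383/12288
d_3 = (S0=1345/8192, S1=1973/8192, S2=491/1536, S3=3383/12288)
  d_4[S0] = 1345/8192*1/8 + 1973/8192*5/16 + 491/1536*1/16 + 3383/12288*1/8 = 59053/393216
  d_4[S1] = 1345/8192*1/16 + 1973/8192*3/16 + 491/1536*5/8 + 3383/12288*1/16 = 17853/65536
  d_4[S2] = 1345/8192*3/8 + 1973/8192*3/16 + 491/1536*1/4 + 3383/12288*1/2 = 127519/393216
  d_4[S3] = 1345/8192*7/16 + 1973/8192*5/16 + 491/1536*1/16 + 3383/12288*5/16 = 49763/196608
d_4 = (S0=59053/393216, S1=17853/65536, S2=127519/393216, S3=49763/196608)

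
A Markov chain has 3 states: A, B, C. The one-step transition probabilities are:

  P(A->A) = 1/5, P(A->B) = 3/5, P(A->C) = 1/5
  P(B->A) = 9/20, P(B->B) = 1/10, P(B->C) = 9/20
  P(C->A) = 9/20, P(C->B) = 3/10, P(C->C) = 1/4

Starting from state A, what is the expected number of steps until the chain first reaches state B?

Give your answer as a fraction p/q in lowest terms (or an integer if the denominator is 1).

Let h_i = expected steps to first reach B from state i.
Boundary: h_B = 0.
First-step equations for the other states:
  h_A = 1 + 1/5*h_A + 3/5*h_B + 1/5*h_C
  h_C = 1 + 9/20*h_A + 3/10*h_B + 1/4*h_C

Substituting h_B = 0 and rearranging gives the linear system (I - Q) h = 1:
  [4/5, -1/5] . (h_A, h_C) = 1
  [-9/20, 3/4] . (h_A, h_C) = 1

Solving yields:
  h_A = 95/51
  h_C = 125/51

Starting state is A, so the expected hitting time is h_A = 95/51.

Answer: 95/51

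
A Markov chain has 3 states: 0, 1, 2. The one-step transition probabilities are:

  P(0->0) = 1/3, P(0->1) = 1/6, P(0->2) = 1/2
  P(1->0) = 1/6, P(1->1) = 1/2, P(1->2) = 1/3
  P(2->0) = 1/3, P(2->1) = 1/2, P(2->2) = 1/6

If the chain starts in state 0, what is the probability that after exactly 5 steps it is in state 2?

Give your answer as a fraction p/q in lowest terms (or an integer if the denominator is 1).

Answer: 35/108

Derivation:
Computing P^5 by repeated multiplication:
P^1 =
  0: [1/3, 1/6, 1/2]
  1: [1/6, 1/2, 1/3]
  2: [1/3, 1/2, 1/6]
P^2 =
  0: [11/36, 7/18, 11/36]
  1: [1/4, 4/9, 11/36]
  2: [1/4, 7/18, 13/36]
P^3 =
  0: [29/108, 43/108, 1/3]
  1: [7/27, 5/12, 35/108]
  2: [29/108, 5/12, 17/54]
P^4 =
  0: [173/648, 133/324, 209/648]
  1: [19/72, 67/162, 209/648]
  2: [19/72, 133/324, 211/648]
P^5 =
  0: [515/1944, 799/1944, 35/108]
  1: [257/972, 89/216, 629/1944]
  2: [515/1944, 89/216, 157/486]

(P^5)[0 -> 2] = 35/108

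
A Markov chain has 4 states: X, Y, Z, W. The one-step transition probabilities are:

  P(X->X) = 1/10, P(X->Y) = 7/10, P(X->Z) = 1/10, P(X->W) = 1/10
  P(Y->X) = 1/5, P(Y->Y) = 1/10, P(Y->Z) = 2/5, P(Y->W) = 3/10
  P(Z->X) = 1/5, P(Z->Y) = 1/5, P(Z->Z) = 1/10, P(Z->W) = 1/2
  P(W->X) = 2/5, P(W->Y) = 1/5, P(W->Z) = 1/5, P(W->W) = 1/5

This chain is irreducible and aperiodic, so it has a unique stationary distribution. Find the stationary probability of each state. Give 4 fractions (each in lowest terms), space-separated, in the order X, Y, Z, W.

The stationary distribution satisfies pi = pi * P, i.e.:
  pi_X = 1/10*pi_X + 1/5*pi_Y + 1/5*pi_Z + 2/5*pi_W
  pi_Y = 7/10*pi_X + 1/10*pi_Y + 1/5*pi_Z + 1/5*pi_W
  pi_Z = 1/10*pi_X + 2/5*pi_Y + 1/10*pi_Z + 1/5*pi_W
  pi_W = 1/10*pi_X + 3/10*pi_Y + 1/2*pi_Z + 1/5*pi_W
with normalization: pi_X + pi_Y + pi_Z + pi_W = 1.

Using the first 3 balance equations plus normalization, the linear system A*pi = b is:
  [-9/10, 1/5, 1/5, 2/5] . pi = 0
  [7/10, -9/10, 1/5, 1/5] . pi = 0
  [1/10, 2/5, -9/10, 1/5] . pi = 0
  [1, 1, 1, 1] . pi = 1

Solving yields:
  pi_X = 388/1681
  pi_Y = 482/1681
  pi_Z = 358/1681
  pi_W = 453/1681

Verification (pi * P):
  388/1681*1/10 + 482/1681*1/5 + 358/1681*1/5 + 453/1681*2/5 = 388/1681 = pi_X  (ok)
  388/1681*7/10 + 482/1681*1/10 + 358/1681*1/5 + 453/1681*1/5 = 482/1681 = pi_Y  (ok)
  388/1681*1/10 + 482/1681*2/5 + 358/1681*1/10 + 453/1681*1/5 = 358/1681 = pi_Z  (ok)
  388/1681*1/10 + 482/1681*3/10 + 358/1681*1/2 + 453/1681*1/5 = 453/1681 = pi_W  (ok)

Answer: 388/1681 482/1681 358/1681 453/1681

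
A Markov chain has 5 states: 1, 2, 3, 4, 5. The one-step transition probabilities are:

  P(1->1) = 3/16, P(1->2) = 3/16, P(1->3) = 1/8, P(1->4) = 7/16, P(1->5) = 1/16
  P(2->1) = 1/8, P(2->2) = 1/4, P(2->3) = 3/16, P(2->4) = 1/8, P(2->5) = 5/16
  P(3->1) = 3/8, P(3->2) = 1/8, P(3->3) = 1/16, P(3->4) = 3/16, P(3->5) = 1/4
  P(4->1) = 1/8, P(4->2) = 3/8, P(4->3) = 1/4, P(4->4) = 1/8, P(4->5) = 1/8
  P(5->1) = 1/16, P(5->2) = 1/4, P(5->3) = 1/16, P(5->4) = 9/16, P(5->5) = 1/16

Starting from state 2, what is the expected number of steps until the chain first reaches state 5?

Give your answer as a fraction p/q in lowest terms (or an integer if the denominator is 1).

Let h_i = expected steps to first reach 5 from state i.
Boundary: h_5 = 0.
First-step equations for the other states:
  h_1 = 1 + 3/16*h_1 + 3/16*h_2 + 1/8*h_3 + 7/16*h_4 + 1/16*h_5
  h_2 = 1 + 1/8*h_1 + 1/4*h_2 + 3/16*h_3 + 1/8*h_4 + 5/16*h_5
  h_3 = 1 + 3/8*h_1 + 1/8*h_2 + 1/16*h_3 + 3/16*h_4 + 1/4*h_5
  h_4 = 1 + 1/8*h_1 + 3/8*h_2 + 1/4*h_3 + 1/8*h_4 + 1/8*h_5

Substituting h_5 = 0 and rearranging gives the linear system (I - Q) h = 1:
  [13/16, -3/16, -1/8, -7/16] . (h_1, h_2, h_3, h_4) = 1
  [-1/8, 3/4, -3/16, -1/8] . (h_1, h_2, h_3, h_4) = 1
  [-3/8, -1/8, 15/16, -3/16] . (h_1, h_2, h_3, h_4) = 1
  [-1/8, -3/8, -1/4, 7/8] . (h_1, h_2, h_3, h_4) = 1

Solving yields:
  h_1 = 23012/3857
  h_2 = 17396/3857
  h_3 = 19800/3857
  h_4 = 20808/3857

Starting state is 2, so the expected hitting time is h_2 = 17396/3857.

Answer: 17396/3857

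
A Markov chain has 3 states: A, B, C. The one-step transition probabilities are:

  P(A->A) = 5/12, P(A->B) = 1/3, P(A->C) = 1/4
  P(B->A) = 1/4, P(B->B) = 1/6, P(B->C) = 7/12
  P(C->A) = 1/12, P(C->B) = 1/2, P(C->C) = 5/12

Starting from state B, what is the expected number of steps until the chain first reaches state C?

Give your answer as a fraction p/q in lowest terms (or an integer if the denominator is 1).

Answer: 60/29

Derivation:
Let h_i = expected steps to first reach C from state i.
Boundary: h_C = 0.
First-step equations for the other states:
  h_A = 1 + 5/12*h_A + 1/3*h_B + 1/4*h_C
  h_B = 1 + 1/4*h_A + 1/6*h_B + 7/12*h_C

Substituting h_C = 0 and rearranging gives the linear system (I - Q) h = 1:
  [7/12, -1/3] . (h_A, h_B) = 1
  [-1/4, 5/6] . (h_A, h_B) = 1

Solving yields:
  h_A = 84/29
  h_B = 60/29

Starting state is B, so the expected hitting time is h_B = 60/29.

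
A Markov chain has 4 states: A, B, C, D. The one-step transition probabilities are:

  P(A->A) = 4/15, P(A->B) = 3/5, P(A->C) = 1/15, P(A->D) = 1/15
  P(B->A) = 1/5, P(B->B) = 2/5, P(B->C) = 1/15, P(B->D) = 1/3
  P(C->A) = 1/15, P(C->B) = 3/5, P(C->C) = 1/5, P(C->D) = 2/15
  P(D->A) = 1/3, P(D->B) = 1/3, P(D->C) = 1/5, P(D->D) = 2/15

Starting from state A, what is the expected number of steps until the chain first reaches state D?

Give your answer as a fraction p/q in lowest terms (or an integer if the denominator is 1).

Let h_i = expected steps to first reach D from state i.
Boundary: h_D = 0.
First-step equations for the other states:
  h_A = 1 + 4/15*h_A + 3/5*h_B + 1/15*h_C + 1/15*h_D
  h_B = 1 + 1/5*h_A + 2/5*h_B + 1/15*h_C + 1/3*h_D
  h_C = 1 + 1/15*h_A + 3/5*h_B + 1/5*h_C + 2/15*h_D

Substituting h_D = 0 and rearranging gives the linear system (I - Q) h = 1:
  [11/15, -3/5, -1/15] . (h_A, h_B, h_C) = 1
  [-1/5, 3/5, -1/15] . (h_A, h_B, h_C) = 1
  [-1/15, -3/5, 4/5] . (h_A, h_B, h_C) = 1

Solving yields:
  h_A = 39/8
  h_B = 91/24
  h_C = 9/2

Starting state is A, so the expected hitting time is h_A = 39/8.

Answer: 39/8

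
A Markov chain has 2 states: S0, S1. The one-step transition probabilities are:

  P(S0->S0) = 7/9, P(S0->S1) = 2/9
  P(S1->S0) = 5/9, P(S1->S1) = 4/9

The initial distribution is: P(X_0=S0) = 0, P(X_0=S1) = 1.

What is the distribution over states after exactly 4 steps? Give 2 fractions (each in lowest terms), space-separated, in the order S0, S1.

Propagating the distribution step by step (d_{t+1} = d_t * P):
d_0 = (S0=0, S1=1)
  d_1[S0] = 0*7/9 + 1*5/9 = 5/9
  d_1[S1] = 0*2/9 + 1*4/9 = 4/9
d_1 = (S0=5/9, S1=4/9)
  d_2[S0] = 5/9*7/9 + 4/9*5/9 = 55/81
  d_2[S1] = 5/9*2/9 + 4/9*4/9 = 26/81
d_2 = (S0=55/81, S1=26/81)
  d_3[S0] = 55/81*7/9 + 26/81*5/9 = 515/729
  d_3[S1] = 55/81*2/9 + 26/81*4/9 = 214/729
d_3 = (S0=515/729, S1=214/729)
  d_4[S0] = 515/729*7/9 + 214/729*5/9 = 4675/6561
  d_4[S1] = 515/729*2/9 + 214/729*4/9 = 1886/6561
d_4 = (S0=4675/6561, S1=1886/6561)

Answer: 4675/6561 1886/6561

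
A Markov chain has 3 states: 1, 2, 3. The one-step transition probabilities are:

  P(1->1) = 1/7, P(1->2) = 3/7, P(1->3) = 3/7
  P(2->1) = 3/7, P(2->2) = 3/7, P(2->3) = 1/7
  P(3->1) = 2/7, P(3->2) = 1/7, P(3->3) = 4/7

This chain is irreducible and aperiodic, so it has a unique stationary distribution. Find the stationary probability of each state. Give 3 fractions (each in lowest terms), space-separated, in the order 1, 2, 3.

Answer: 11/38 6/19 15/38

Derivation:
The stationary distribution satisfies pi = pi * P, i.e.:
  pi_1 = 1/7*pi_1 + 3/7*pi_2 + 2/7*pi_3
  pi_2 = 3/7*pi_1 + 3/7*pi_2 + 1/7*pi_3
  pi_3 = 3/7*pi_1 + 1/7*pi_2 + 4/7*pi_3
with normalization: pi_1 + pi_2 + pi_3 = 1.

Using the first 2 balance equations plus normalization, the linear system A*pi = b is:
  [-6/7, 3/7, 2/7] . pi = 0
  [3/7, -4/7, 1/7] . pi = 0
  [1, 1, 1] . pi = 1

Solving yields:
  pi_1 = 11/38
  pi_2 = 6/19
  pi_3 = 15/38

Verification (pi * P):
  11/38*1/7 + 6/19*3/7 + 15/38*2/7 = 11/38 = pi_1  (ok)
  11/38*3/7 + 6/19*3/7 + 15/38*1/7 = 6/19 = pi_2  (ok)
  11/38*3/7 + 6/19*1/7 + 15/38*4/7 = 15/38 = pi_3  (ok)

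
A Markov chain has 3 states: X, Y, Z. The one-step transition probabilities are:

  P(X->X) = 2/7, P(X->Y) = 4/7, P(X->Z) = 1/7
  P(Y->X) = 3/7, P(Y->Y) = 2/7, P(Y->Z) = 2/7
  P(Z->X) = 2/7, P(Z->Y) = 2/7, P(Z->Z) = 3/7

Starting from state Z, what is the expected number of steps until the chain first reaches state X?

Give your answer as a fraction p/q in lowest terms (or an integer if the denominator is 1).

Answer: 49/16

Derivation:
Let h_i = expected steps to first reach X from state i.
Boundary: h_X = 0.
First-step equations for the other states:
  h_Y = 1 + 3/7*h_X + 2/7*h_Y + 2/7*h_Z
  h_Z = 1 + 2/7*h_X + 2/7*h_Y + 3/7*h_Z

Substituting h_X = 0 and rearranging gives the linear system (I - Q) h = 1:
  [5/7, -2/7] . (h_Y, h_Z) = 1
  [-2/7, 4/7] . (h_Y, h_Z) = 1

Solving yields:
  h_Y = 21/8
  h_Z = 49/16

Starting state is Z, so the expected hitting time is h_Z = 49/16.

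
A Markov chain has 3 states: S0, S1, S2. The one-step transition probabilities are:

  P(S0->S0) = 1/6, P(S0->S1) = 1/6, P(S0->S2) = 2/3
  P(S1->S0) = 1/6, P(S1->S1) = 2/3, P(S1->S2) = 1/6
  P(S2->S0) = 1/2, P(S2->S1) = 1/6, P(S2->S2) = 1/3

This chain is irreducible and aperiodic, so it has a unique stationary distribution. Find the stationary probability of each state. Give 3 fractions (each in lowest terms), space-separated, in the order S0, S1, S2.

The stationary distribution satisfies pi = pi * P, i.e.:
  pi_S0 = 1/6*pi_S0 + 1/6*pi_S1 + 1/2*pi_S2
  pi_S1 = 1/6*pi_S0 + 2/3*pi_S1 + 1/6*pi_S2
  pi_S2 = 2/3*pi_S0 + 1/6*pi_S1 + 1/3*pi_S2
with normalization: pi_S0 + pi_S1 + pi_S2 = 1.

Using the first 2 balance equations plus normalization, the linear system A*pi = b is:
  [-5/6, 1/6, 1/2] . pi = 0
  [1/6, -1/3, 1/6] . pi = 0
  [1, 1, 1] . pi = 1

Solving yields:
  pi_S0 = 7/24
  pi_S1 = 1/3
  pi_S2 = 3/8

Verification (pi * P):
  7/24*1/6 + 1/3*1/6 + 3/8*1/2 = 7/24 = pi_S0  (ok)
  7/24*1/6 + 1/3*2/3 + 3/8*1/6 = 1/3 = pi_S1  (ok)
  7/24*2/3 + 1/3*1/6 + 3/8*1/3 = 3/8 = pi_S2  (ok)

Answer: 7/24 1/3 3/8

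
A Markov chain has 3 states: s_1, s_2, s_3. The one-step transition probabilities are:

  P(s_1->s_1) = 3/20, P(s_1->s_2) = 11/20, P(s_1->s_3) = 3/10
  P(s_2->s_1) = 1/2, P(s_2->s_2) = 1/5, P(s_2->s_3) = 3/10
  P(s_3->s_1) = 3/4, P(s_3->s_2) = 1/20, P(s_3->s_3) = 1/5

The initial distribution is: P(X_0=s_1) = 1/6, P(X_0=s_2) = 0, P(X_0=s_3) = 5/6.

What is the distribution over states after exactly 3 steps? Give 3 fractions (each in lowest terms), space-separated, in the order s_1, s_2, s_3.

Answer: 1821/4000 3271/12000 1633/6000

Derivation:
Propagating the distribution step by step (d_{t+1} = d_t * P):
d_0 = (s_1=1/6, s_2=0, s_3=5/6)
  d_1[s_1] = 1/6*3/20 + 0*1/2 + 5/6*3/4 = 13/20
  d_1[s_2] = 1/6*11/20 + 0*1/5 + 5/6*1/20 = 2/15
  d_1[s_3] = 1/6*3/10 + 0*3/10 + 5/6*1/5 = 13/60
d_1 = (s_1=13/20, s_2=2/15, s_3=13/60)
  d_2[s_1] = 13/20*3/20 + 2/15*1/2 + 13/60*3/4 = 49/150
  d_2[s_2] = 13/20*11/20 + 2/15*1/5 + 13/60*1/20 = 79/200
  d_2[s_3] = 13/20*3/10 + 2/15*3/10 + 13/60*1/5 = 167/600
d_2 = (s_1=49/150, s_2=79/200, s_3=167/600)
  d_3[s_1] = 49/150*3/20 + 79/200*1/2 + 167/600*3/4 = 1821/4000
  d_3[s_2] = 49/150*11/20 + 79/200*1/5 + 167/600*1/20 = 3271/12000
  d_3[s_3] = 49/150*3/10 + 79/200*3/10 + 167/600*1/5 = 1633/6000
d_3 = (s_1=1821/4000, s_2=3271/12000, s_3=1633/6000)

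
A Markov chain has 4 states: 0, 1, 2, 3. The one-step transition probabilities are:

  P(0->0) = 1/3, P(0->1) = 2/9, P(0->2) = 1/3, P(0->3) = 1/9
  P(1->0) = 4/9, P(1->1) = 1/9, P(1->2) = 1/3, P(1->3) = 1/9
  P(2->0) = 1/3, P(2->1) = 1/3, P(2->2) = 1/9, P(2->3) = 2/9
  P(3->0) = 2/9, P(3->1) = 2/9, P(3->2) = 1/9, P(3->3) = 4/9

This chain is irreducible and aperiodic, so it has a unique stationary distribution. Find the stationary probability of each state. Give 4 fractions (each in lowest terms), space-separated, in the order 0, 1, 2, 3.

The stationary distribution satisfies pi = pi * P, i.e.:
  pi_0 = 1/3*pi_0 + 4/9*pi_1 + 1/3*pi_2 + 2/9*pi_3
  pi_1 = 2/9*pi_0 + 1/9*pi_1 + 1/3*pi_2 + 2/9*pi_3
  pi_2 = 1/3*pi_0 + 1/3*pi_1 + 1/9*pi_2 + 1/9*pi_3
  pi_3 = 1/9*pi_0 + 1/9*pi_1 + 2/9*pi_2 + 4/9*pi_3
with normalization: pi_0 + pi_1 + pi_2 + pi_3 = 1.

Using the first 3 balance equations plus normalization, the linear system A*pi = b is:
  [-2/3, 4/9, 1/3, 2/9] . pi = 0
  [2/9, -8/9, 1/3, 2/9] . pi = 0
  [1/3, 1/3, -8/9, 1/9] . pi = 0
  [1, 1, 1, 1] . pi = 1

Solving yields:
  pi_0 = 57/170
  pi_1 = 19/85
  pi_2 = 4/17
  pi_3 = 7/34

Verification (pi * P):
  57/170*1/3 + 19/85*4/9 + 4/17*1/3 + 7/34*2/9 = 57/170 = pi_0  (ok)
  57/170*2/9 + 19/85*1/9 + 4/17*1/3 + 7/34*2/9 = 19/85 = pi_1  (ok)
  57/170*1/3 + 19/85*1/3 + 4/17*1/9 + 7/34*1/9 = 4/17 = pi_2  (ok)
  57/170*1/9 + 19/85*1/9 + 4/17*2/9 + 7/34*4/9 = 7/34 = pi_3  (ok)

Answer: 57/170 19/85 4/17 7/34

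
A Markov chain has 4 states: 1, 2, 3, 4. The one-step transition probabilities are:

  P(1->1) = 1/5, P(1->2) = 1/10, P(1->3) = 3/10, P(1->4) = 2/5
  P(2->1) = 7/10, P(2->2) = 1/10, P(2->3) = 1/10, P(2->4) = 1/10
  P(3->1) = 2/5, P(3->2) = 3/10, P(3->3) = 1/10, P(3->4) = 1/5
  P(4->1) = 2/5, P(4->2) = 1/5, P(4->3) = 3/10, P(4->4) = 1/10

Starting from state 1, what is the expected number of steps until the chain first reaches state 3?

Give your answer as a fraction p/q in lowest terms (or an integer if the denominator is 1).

Let h_i = expected steps to first reach 3 from state i.
Boundary: h_3 = 0.
First-step equations for the other states:
  h_1 = 1 + 1/5*h_1 + 1/10*h_2 + 3/10*h_3 + 2/5*h_4
  h_2 = 1 + 7/10*h_1 + 1/10*h_2 + 1/10*h_3 + 1/10*h_4
  h_4 = 1 + 2/5*h_1 + 1/5*h_2 + 3/10*h_3 + 1/10*h_4

Substituting h_3 = 0 and rearranging gives the linear system (I - Q) h = 1:
  [4/5, -1/10, -2/5] . (h_1, h_2, h_4) = 1
  [-7/10, 9/10, -1/10] . (h_1, h_2, h_4) = 1
  [-2/5, -1/5, 9/10] . (h_1, h_2, h_4) = 1

Solving yields:
  h_1 = 266/73
  h_2 = 318/73
  h_4 = 270/73

Starting state is 1, so the expected hitting time is h_1 = 266/73.

Answer: 266/73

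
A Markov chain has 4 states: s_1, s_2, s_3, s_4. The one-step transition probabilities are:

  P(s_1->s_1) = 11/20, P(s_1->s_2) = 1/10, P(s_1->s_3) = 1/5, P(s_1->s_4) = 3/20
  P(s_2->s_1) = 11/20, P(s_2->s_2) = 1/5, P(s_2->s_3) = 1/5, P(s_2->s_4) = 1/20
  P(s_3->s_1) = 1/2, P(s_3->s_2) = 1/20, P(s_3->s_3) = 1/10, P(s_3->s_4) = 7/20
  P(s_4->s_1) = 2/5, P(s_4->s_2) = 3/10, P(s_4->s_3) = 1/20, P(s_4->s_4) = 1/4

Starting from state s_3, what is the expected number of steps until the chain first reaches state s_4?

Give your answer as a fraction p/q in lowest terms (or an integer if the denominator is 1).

Let h_i = expected steps to first reach s_4 from state i.
Boundary: h_s_4 = 0.
First-step equations for the other states:
  h_s_1 = 1 + 11/20*h_s_1 + 1/10*h_s_2 + 1/5*h_s_3 + 3/20*h_s_4
  h_s_2 = 1 + 11/20*h_s_1 + 1/5*h_s_2 + 1/5*h_s_3 + 1/20*h_s_4
  h_s_3 = 1 + 1/2*h_s_1 + 1/20*h_s_2 + 1/10*h_s_3 + 7/20*h_s_4

Substituting h_s_4 = 0 and rearranging gives the linear system (I - Q) h = 1:
  [9/20, -1/10, -1/5] . (h_s_1, h_s_2, h_s_3) = 1
  [-11/20, 4/5, -1/5] . (h_s_1, h_s_2, h_s_3) = 1
  [-1/2, -1/20, 9/10] . (h_s_1, h_s_2, h_s_3) = 1

Solving yields:
  h_s_1 = 1980/349
  h_s_2 = 2200/349
  h_s_3 = 1610/349

Starting state is s_3, so the expected hitting time is h_s_3 = 1610/349.

Answer: 1610/349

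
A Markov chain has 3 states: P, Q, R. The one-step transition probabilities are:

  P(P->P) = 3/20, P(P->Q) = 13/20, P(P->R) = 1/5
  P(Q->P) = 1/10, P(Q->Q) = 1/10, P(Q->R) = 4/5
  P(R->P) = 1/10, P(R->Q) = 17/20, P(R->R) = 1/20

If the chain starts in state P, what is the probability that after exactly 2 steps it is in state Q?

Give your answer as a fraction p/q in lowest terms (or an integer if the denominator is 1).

Answer: 133/400

Derivation:
Computing P^2 by repeated multiplication:
P^1 =
  P: [3/20, 13/20, 1/5]
  Q: [1/10, 1/10, 4/5]
  R: [1/10, 17/20, 1/20]
P^2 =
  P: [43/400, 133/400, 14/25]
  Q: [21/200, 151/200, 7/50]
  R: [21/200, 77/400, 281/400]

(P^2)[P -> Q] = 133/400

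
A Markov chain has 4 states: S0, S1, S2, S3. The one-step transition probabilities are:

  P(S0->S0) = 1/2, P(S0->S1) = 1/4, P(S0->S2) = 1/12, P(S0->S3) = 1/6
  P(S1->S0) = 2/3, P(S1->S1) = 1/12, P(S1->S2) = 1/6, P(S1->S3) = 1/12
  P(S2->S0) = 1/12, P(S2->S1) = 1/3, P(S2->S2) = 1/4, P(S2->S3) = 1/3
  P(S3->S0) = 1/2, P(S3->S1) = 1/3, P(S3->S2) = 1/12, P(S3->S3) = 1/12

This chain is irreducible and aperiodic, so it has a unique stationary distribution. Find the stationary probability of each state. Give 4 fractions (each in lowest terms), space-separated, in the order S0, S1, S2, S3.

The stationary distribution satisfies pi = pi * P, i.e.:
  pi_S0 = 1/2*pi_S0 + 2/3*pi_S1 + 1/12*pi_S2 + 1/2*pi_S3
  pi_S1 = 1/4*pi_S0 + 1/12*pi_S1 + 1/3*pi_S2 + 1/3*pi_S3
  pi_S2 = 1/12*pi_S0 + 1/6*pi_S1 + 1/4*pi_S2 + 1/12*pi_S3
  pi_S3 = 1/6*pi_S0 + 1/12*pi_S1 + 1/3*pi_S2 + 1/12*pi_S3
with normalization: pi_S0 + pi_S1 + pi_S2 + pi_S3 = 1.

Using the first 3 balance equations plus normalization, the linear system A*pi = b is:
  [-1/2, 2/3, 1/12, 1/2] . pi = 0
  [1/4, -11/12, 1/3, 1/3] . pi = 0
  [1/12, 1/6, -3/4, 1/12] . pi = 0
  [1, 1, 1, 1] . pi = 1

Solving yields:
  pi_S0 = 59/121
  pi_S1 = 85/363
  pi_S2 = 224/1815
  pi_S3 = 281/1815

Verification (pi * P):
  59/121*1/2 + 85/363*2/3 + 224/1815*1/12 + 281/1815*1/2 = 59/121 = pi_S0  (ok)
  59/121*1/4 + 85/363*1/12 + 224/1815*1/3 + 281/1815*1/3 = 85/363 = pi_S1  (ok)
  59/121*1/12 + 85/363*1/6 + 224/1815*1/4 + 281/1815*1/12 = 224/1815 = pi_S2  (ok)
  59/121*1/6 + 85/363*1/12 + 224/1815*1/3 + 281/1815*1/12 = 281/1815 = pi_S3  (ok)

Answer: 59/121 85/363 224/1815 281/1815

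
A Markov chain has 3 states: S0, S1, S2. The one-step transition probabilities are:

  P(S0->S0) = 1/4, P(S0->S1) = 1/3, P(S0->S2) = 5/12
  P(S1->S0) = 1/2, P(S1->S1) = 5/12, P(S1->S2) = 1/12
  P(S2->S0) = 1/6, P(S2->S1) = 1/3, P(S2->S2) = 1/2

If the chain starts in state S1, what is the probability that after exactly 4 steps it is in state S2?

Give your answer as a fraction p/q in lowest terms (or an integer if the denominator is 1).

Answer: 6673/20736

Derivation:
Computing P^4 by repeated multiplication:
P^1 =
  S0: [1/4, 1/3, 5/12]
  S1: [1/2, 5/12, 1/12]
  S2: [1/6, 1/3, 1/2]
P^2 =
  S0: [43/144, 13/36, 49/144]
  S1: [25/72, 53/144, 41/144]
  S2: [7/24, 13/36, 25/72]
P^3 =
  S0: [539/1728, 157/432, 187/576]
  S1: [275/864, 629/1728, 61/192]
  S2: [269/864, 157/432, 281/864]
P^4 =
  S0: [241/768, 1885/5184, 6689/20736]
  S1: [1087/3456, 7541/20736, 6673/20736]
  S2: [3253/10368, 1885/5184, 1115/3456]

(P^4)[S1 -> S2] = 6673/20736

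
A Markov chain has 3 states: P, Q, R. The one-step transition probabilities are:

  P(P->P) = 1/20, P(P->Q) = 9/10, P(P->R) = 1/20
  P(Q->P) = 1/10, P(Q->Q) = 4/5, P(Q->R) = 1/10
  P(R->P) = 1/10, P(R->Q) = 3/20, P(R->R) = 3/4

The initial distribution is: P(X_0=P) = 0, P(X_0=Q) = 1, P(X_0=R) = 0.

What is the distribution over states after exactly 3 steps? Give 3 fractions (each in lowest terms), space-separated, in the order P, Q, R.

Answer: 381/4000 1411/2000 797/4000

Derivation:
Propagating the distribution step by step (d_{t+1} = d_t * P):
d_0 = (P=0, Q=1, R=0)
  d_1[P] = 0*1/20 + 1*1/10 + 0*1/10 = 1/10
  d_1[Q] = 0*9/10 + 1*4/5 + 0*3/20 = 4/5
  d_1[R] = 0*1/20 + 1*1/10 + 0*3/4 = 1/10
d_1 = (P=1/10, Q=4/5, R=1/10)
  d_2[P] = 1/10*1/20 + 4/5*1/10 + 1/10*1/10 = 19/200
  d_2[Q] = 1/10*9/10 + 4/5*4/5 + 1/10*3/20 = 149/200
  d_2[R] = 1/10*1/20 + 4/5*1/10 + 1/10*3/4 = 4/25
d_2 = (P=19/200, Q=149/200, R=4/25)
  d_3[P] = 19/200*1/20 + 149/200*1/10 + 4/25*1/10 = 381/4000
  d_3[Q] = 19/200*9/10 + 149/200*4/5 + 4/25*3/20 = 1411/2000
  d_3[R] = 19/200*1/20 + 149/200*1/10 + 4/25*3/4 = 797/4000
d_3 = (P=381/4000, Q=1411/2000, R=797/4000)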